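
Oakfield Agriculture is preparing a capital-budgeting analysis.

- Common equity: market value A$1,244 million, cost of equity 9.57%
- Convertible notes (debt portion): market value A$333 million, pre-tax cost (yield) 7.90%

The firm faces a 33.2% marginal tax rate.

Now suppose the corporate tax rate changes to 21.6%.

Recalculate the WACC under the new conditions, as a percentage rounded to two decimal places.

After the change:
Total capital V = 1244 + 333 = 1577.
Equity: weight = 1244/1577 = 0.7888; cost = 9.57%.
Convertible notes (debt portion): weight = 333/1577 = 0.2112; after-tax cost = 7.9% × (1 − 21.6%) = 6.1936%.
WACC = 0.7888 × 9.5700% + 0.2112 × 6.1936% = 8.8570%.

8.86%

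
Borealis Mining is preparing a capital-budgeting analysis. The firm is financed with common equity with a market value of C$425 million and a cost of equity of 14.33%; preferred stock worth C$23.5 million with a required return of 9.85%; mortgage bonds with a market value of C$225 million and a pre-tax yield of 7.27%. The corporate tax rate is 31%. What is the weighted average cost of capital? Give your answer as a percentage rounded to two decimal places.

11.06%

Total capital V = 425 + 23.5 + 225 = 673.5.
Equity: weight = 425/673.5 = 0.6310; cost = 14.33%.
Preferred: weight = 23.5/673.5 = 0.0349; cost = 9.85%.
Mortgage bonds: weight = 225/673.5 = 0.3341; after-tax cost = 7.27% × (1 − 31%) = 5.0163%.
WACC = 0.6310 × 14.3300% + 0.0349 × 9.8500% + 0.3341 × 5.0163% = 11.0622%.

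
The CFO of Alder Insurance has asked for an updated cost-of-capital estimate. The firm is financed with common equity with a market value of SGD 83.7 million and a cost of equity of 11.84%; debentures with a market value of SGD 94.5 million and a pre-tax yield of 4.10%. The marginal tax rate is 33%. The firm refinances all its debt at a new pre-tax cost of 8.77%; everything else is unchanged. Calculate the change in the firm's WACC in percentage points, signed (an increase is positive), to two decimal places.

Current WACC:
Total capital V = 83.7 + 94.5 = 178.2.
Equity: weight = 83.7/178.2 = 0.4697; cost = 11.84%.
Debentures: weight = 94.5/178.2 = 0.5303; after-tax cost = 4.1% × (1 − 33%) = 2.7470%.
WACC = 0.4697 × 11.8400% + 0.5303 × 2.7470% = 7.0180%.
After the change:
Total capital V = 83.7 + 94.5 = 178.2.
Equity: weight = 83.7/178.2 = 0.4697; cost = 11.84%.
Debentures: weight = 94.5/178.2 = 0.5303; after-tax cost = 8.77% × (1 − 33%) = 5.8759%.
WACC = 0.4697 × 11.8400% + 0.5303 × 5.8759% = 8.6772%.
Change in WACC = 8.6772% − 7.0180% = 1.6593 pp.

+1.66 pp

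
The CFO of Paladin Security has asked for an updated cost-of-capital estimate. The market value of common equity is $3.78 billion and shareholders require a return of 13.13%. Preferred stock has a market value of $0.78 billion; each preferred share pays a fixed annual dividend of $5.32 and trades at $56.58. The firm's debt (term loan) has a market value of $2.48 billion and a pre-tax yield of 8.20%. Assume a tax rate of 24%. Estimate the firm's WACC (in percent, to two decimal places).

Cost of preferred: Rp = 5.32 / 56.58 = 9.4026%.
Total capital V = 3.78 + 0.78 + 2.48 = 7.04.
Equity: weight = 3.78/7.04 = 0.5369; cost = 13.13%.
Preferred: weight = 0.78/7.04 = 0.1108; cost = 9.4026%.
Term loan: weight = 2.48/7.04 = 0.3523; after-tax cost = 8.2% × (1 − 24%) = 6.2320%.
WACC = 0.5369 × 13.1300% + 0.1108 × 9.4026% + 0.3523 × 6.2320% = 10.2870%.

10.29%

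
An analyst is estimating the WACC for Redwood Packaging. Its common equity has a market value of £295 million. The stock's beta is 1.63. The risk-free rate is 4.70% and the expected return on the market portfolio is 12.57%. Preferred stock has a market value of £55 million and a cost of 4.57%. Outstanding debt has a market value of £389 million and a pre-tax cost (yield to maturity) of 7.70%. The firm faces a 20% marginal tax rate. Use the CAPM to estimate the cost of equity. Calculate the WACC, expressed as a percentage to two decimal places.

Market risk premium = 12.57% − 4.7% = 7.87%.
Cost of equity via CAPM: Re = 4.7% + 1.63 × 7.87% = 17.5281%.
Total capital V = 295 + 55 + 389 = 739.
Equity: weight = 295/739 = 0.3992; cost = 17.5281%.
Preferred: weight = 55/739 = 0.0744; cost = 4.57%.
Debt: weight = 389/739 = 0.5264; after-tax cost = 7.7% × (1 − 20%) = 6.1600%.
WACC = 0.3992 × 17.5281% + 0.0744 × 4.5700% + 0.5264 × 6.1600% = 10.5797%.

10.58%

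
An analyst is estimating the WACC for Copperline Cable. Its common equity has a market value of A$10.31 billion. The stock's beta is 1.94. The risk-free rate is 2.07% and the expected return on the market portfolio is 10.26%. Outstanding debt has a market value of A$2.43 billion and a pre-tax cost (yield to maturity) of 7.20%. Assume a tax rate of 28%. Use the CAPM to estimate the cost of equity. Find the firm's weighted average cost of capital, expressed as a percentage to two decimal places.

15.52%

Market risk premium = 10.26% − 2.07% = 8.19%.
Cost of equity via CAPM: Re = 2.07% + 1.94 × 8.19% = 17.9586%.
Total capital V = 10.31 + 2.43 = 12.74.
Equity: weight = 10.31/12.74 = 0.8093; cost = 17.9586%.
Debt: weight = 2.43/12.74 = 0.1907; after-tax cost = 7.2% × (1 − 28%) = 5.1840%.
WACC = 0.8093 × 17.9586% + 0.1907 × 5.1840% = 15.5220%.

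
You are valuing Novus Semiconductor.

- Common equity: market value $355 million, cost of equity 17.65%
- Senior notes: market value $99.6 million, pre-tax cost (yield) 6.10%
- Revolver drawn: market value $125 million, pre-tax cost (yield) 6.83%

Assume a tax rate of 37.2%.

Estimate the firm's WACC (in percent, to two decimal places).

Total capital V = 355 + 99.6 + 125 = 579.6.
Equity: weight = 355/579.6 = 0.6125; cost = 17.65%.
Senior notes: weight = 99.6/579.6 = 0.1718; after-tax cost = 6.1% × (1 − 37.2%) = 3.8308%.
Revolver drawn: weight = 125/579.6 = 0.2157; after-tax cost = 6.83% × (1 − 37.2%) = 4.2892%.
WACC = 0.6125 × 17.6500% + 0.1718 × 3.8308% + 0.2157 × 4.2892% = 12.3938%.

12.39%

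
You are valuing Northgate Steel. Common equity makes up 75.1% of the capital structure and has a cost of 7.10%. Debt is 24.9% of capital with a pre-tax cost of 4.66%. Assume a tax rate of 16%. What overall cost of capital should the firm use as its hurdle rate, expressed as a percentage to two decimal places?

After-tax cost of debt = 4.66% × (1 − 16%) = 3.9144%.
WACC = 0.751 × 7.1000% + 0.249 × 3.9144% = 6.3068%.

6.31%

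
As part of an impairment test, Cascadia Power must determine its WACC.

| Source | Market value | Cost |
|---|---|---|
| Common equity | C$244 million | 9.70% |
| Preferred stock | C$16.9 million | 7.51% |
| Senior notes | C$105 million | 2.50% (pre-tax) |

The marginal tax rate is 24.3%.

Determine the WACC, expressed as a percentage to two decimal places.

Total capital V = 244 + 16.9 + 105 = 365.9.
Equity: weight = 244/365.9 = 0.6668; cost = 9.7%.
Preferred: weight = 16.9/365.9 = 0.0462; cost = 7.51%.
Senior notes: weight = 105/365.9 = 0.2870; after-tax cost = 2.5% × (1 − 24.3%) = 1.8925%.
WACC = 0.6668 × 9.7000% + 0.0462 × 7.5100% + 0.2870 × 1.8925% = 7.3584%.

7.36%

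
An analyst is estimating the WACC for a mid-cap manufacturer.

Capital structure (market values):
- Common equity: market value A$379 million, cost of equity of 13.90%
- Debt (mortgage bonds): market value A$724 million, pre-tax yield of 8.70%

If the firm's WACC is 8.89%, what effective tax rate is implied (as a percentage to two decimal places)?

Total capital V = 379 + 724 = 1103.
Equity weight = 379/1103 = 0.3436.
Mortgage bonds weight = 724/1103 = 0.6564.
Equity contribution = 0.3436 × 13.9% = 4.7762%.
Debt contribution must be 8.89% − 4.7762% = 4.1138%.
0.6564 × 8.7% × (1 − T) = 4.1138%  ⇒  (1 − T) = 0.7204.
T = 27.9614%.

27.96%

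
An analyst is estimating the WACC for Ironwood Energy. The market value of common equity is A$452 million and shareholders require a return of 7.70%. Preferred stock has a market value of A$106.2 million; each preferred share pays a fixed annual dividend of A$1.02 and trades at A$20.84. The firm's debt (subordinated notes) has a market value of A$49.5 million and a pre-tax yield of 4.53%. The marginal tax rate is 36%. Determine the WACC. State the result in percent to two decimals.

Cost of preferred: Rp = 1.02 / 20.84 = 4.8944%.
Total capital V = 452 + 106.2 + 49.5 = 607.7.
Equity: weight = 452/607.7 = 0.7438; cost = 7.7%.
Preferred: weight = 106.2/607.7 = 0.1748; cost = 4.8944%.
Subordinated notes: weight = 49.5/607.7 = 0.0815; after-tax cost = 4.53% × (1 − 36%) = 2.8992%.
WACC = 0.7438 × 7.7000% + 0.1748 × 4.8944% + 0.0815 × 2.8992% = 6.8187%.

6.82%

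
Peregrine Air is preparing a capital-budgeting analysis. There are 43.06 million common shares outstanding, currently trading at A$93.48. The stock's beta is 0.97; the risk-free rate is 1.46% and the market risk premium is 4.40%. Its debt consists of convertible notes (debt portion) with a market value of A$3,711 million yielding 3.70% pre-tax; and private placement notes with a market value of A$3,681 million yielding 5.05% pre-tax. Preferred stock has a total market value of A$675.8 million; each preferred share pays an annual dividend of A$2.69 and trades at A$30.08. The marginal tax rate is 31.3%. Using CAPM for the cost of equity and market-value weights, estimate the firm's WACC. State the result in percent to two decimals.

4.24%

Cost of equity via CAPM: Re = 1.46% + 0.97 × 4.4% = 5.7280%.
Cost of preferred: Rp = 2.69 / 30.08 = 8.9428%.
Market value of equity E = 93.48 × 43.06m = 4025.2488m.
Total capital V = 4025.2488 + 675.8 + 3711 + 3681 = 12093.0488.
Equity: weight = 4025.2488/12093.0488 = 0.3329; cost = 5.728%.
Preferred: weight = 675.8/12093.0488 = 0.0559; cost = 8.9428%.
Convertible notes (debt portion): weight = 3711/12093.0488 = 0.3069; after-tax cost = 3.7% × (1 − 31.3%) = 2.5419%.
Private placement notes: weight = 3681/12093.0488 = 0.3044; after-tax cost = 5.05% × (1 − 31.3%) = 3.4694%.
WACC = 0.3329 × 5.7280% + 0.0559 × 8.9428% + 0.3069 × 2.5419% + 0.3044 × 3.4694% = 4.2424%.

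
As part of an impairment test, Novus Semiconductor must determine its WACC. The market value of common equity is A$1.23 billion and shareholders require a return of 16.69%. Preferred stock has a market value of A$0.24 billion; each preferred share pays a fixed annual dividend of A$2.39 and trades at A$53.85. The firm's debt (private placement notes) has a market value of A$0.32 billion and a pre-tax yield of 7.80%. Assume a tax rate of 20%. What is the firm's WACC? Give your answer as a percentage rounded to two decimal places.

Cost of preferred: Rp = 2.39 / 53.85 = 4.4383%.
Total capital V = 1.23 + 0.24 + 0.32 = 1.79.
Equity: weight = 1.23/1.79 = 0.6872; cost = 16.69%.
Preferred: weight = 0.24/1.79 = 0.1341; cost = 4.4383%.
Private placement notes: weight = 0.32/1.79 = 0.1788; after-tax cost = 7.8% × (1 − 20%) = 6.2400%.
WACC = 0.6872 × 16.6900% + 0.1341 × 4.4383% + 0.1788 × 6.2400% = 13.1792%.

13.18%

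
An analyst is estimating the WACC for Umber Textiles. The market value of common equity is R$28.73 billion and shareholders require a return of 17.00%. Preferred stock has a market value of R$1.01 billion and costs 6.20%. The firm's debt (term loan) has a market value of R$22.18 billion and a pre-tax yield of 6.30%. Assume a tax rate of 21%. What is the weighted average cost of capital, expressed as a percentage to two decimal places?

Total capital V = 28.73 + 1.01 + 22.18 = 51.92.
Equity: weight = 28.73/51.92 = 0.5534; cost = 17%.
Preferred: weight = 1.01/51.92 = 0.0195; cost = 6.2%.
Term loan: weight = 22.18/51.92 = 0.4272; after-tax cost = 6.3% × (1 − 21%) = 4.9770%.
WACC = 0.5534 × 17.0000% + 0.0195 × 6.2000% + 0.4272 × 4.9770% = 11.6537%.

11.65%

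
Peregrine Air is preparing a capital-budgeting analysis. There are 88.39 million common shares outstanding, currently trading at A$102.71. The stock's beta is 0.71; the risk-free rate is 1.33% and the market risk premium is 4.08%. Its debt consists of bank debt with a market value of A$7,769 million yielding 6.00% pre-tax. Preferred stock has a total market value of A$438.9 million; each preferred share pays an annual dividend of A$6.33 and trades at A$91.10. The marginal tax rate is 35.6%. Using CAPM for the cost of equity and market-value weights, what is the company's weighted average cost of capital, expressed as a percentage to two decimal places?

4.13%

Cost of equity via CAPM: Re = 1.33% + 0.71 × 4.08% = 4.2268%.
Cost of preferred: Rp = 6.33 / 91.1 = 6.9484%.
Market value of equity E = 102.71 × 88.39m = 9078.5369m.
Total capital V = 9078.5369 + 438.9 + 7769 = 17286.4369.
Equity: weight = 9078.5369/17286.4369 = 0.5252; cost = 4.2268%.
Preferred: weight = 438.9/17286.4369 = 0.0254; cost = 6.9484%.
Bank debt: weight = 7769/17286.4369 = 0.4494; after-tax cost = 6% × (1 − 35.6%) = 3.8640%.
WACC = 0.5252 × 4.2268% + 0.0254 × 6.9484% + 0.4494 × 3.8640% = 4.1328%.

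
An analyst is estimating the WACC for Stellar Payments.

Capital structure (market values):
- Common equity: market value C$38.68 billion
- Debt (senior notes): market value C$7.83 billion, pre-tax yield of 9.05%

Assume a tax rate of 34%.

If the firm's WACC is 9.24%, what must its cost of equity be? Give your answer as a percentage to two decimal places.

Total capital V = 38.68 + 7.83 = 46.51.
Equity weight = 38.68/46.51 = 0.8316.
Senior notes weight = 7.83/46.51 = 0.1684.
Debt contribution = 0.1684 × 9.05% × (1 − 34%) = 1.0056%.
Required equity contribution = 9.24% − 1.0056% = 8.2344%.
Re = 8.2344% / 0.8316 = 9.9013%.

9.90%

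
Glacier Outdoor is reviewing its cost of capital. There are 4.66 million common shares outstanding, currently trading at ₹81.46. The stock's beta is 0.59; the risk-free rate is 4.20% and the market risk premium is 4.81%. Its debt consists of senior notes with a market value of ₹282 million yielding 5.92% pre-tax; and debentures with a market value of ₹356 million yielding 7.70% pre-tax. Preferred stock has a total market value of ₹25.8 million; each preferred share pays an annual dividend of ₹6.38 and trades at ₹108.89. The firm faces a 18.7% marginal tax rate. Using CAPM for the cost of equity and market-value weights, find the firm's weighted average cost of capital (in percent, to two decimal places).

6.14%

Cost of equity via CAPM: Re = 4.2% + 0.59 × 4.81% = 7.0379%.
Cost of preferred: Rp = 6.38 / 108.89 = 5.8591%.
Market value of equity E = 81.46 × 4.66m = 379.6036m.
Total capital V = 379.6036 + 25.8 + 282 + 356 = 1043.4036.
Equity: weight = 379.6036/1043.4036 = 0.3638; cost = 7.0379%.
Preferred: weight = 25.8/1043.4036 = 0.0247; cost = 5.8591%.
Senior notes: weight = 282/1043.4036 = 0.2703; after-tax cost = 5.92% × (1 − 18.7%) = 4.8130%.
Debentures: weight = 356/1043.4036 = 0.3412; after-tax cost = 7.7% × (1 − 18.7%) = 6.2601%.
WACC = 0.3638 × 7.0379% + 0.0247 × 5.8591% + 0.2703 × 4.8130% + 0.3412 × 6.2601% = 6.1420%.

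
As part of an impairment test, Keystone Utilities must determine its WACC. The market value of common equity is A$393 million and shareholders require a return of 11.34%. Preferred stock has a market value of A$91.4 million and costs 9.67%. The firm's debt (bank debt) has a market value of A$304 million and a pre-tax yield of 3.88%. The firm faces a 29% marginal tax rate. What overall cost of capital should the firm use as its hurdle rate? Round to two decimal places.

7.84%

Total capital V = 393 + 91.4 + 304 = 788.4.
Equity: weight = 393/788.4 = 0.4985; cost = 11.34%.
Preferred: weight = 91.4/788.4 = 0.1159; cost = 9.67%.
Bank debt: weight = 304/788.4 = 0.3856; after-tax cost = 3.88% × (1 − 29%) = 2.7548%.
WACC = 0.4985 × 11.3400% + 0.1159 × 9.6700% + 0.3856 × 2.7548% = 7.8360%.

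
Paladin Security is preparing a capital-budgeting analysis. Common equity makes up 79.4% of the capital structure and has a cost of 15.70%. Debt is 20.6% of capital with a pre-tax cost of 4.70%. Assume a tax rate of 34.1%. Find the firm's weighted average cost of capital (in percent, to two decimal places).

13.10%

After-tax cost of debt = 4.7% × (1 − 34.1%) = 3.0973%.
WACC = 0.794 × 15.7000% + 0.206 × 3.0973% = 13.1038%.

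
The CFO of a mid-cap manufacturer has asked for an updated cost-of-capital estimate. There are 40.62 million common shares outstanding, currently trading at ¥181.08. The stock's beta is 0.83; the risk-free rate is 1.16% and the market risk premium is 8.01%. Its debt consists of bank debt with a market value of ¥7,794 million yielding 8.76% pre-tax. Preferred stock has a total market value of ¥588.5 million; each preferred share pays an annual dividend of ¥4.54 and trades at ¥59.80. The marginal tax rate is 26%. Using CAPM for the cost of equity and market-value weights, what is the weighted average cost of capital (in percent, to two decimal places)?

7.14%

Cost of equity via CAPM: Re = 1.16% + 0.83 × 8.01% = 7.8083%.
Cost of preferred: Rp = 4.54 / 59.8 = 7.5920%.
Market value of equity E = 181.08 × 40.62m = 7355.4696m.
Total capital V = 7355.4696 + 588.5 + 7794 = 15737.9696.
Equity: weight = 7355.4696/15737.9696 = 0.4674; cost = 7.8083%.
Preferred: weight = 588.5/15737.9696 = 0.0374; cost = 7.592%.
Bank debt: weight = 7794/15737.9696 = 0.4952; after-tax cost = 8.76% × (1 − 26%) = 6.4824%.
WACC = 0.4674 × 7.8083% + 0.0374 × 7.5920% + 0.4952 × 6.4824% = 7.1436%.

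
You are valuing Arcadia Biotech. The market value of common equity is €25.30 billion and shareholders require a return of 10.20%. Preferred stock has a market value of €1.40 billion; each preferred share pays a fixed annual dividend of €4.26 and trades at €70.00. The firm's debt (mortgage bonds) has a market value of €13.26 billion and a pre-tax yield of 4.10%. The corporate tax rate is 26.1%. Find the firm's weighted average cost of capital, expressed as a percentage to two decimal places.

Cost of preferred: Rp = 4.26 / 70.0 = 6.0857%.
Total capital V = 25.3 + 1.4 + 13.26 = 39.96.
Equity: weight = 25.3/39.96 = 0.6331; cost = 10.2%.
Preferred: weight = 1.4/39.96 = 0.0350; cost = 6.0857%.
Mortgage bonds: weight = 13.26/39.96 = 0.3318; after-tax cost = 4.1% × (1 − 26.1%) = 3.0299%.
WACC = 0.6331 × 10.2000% + 0.0350 × 6.0857% + 0.3318 × 3.0299% = 7.6766%.

7.68%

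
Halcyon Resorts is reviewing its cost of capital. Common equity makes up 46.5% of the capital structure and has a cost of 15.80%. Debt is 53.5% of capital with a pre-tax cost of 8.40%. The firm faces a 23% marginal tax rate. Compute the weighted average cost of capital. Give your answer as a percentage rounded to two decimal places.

After-tax cost of debt = 8.4% × (1 − 23%) = 6.4680%.
WACC = 0.465 × 15.8000% + 0.535 × 6.4680% = 10.8074%.

10.81%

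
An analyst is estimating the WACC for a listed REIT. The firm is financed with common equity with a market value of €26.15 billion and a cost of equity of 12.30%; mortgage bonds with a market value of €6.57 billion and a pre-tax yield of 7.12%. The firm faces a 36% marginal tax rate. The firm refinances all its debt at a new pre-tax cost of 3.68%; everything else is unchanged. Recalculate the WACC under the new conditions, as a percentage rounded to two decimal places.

10.30%

After the change:
Total capital V = 26.15 + 6.57 = 32.72.
Equity: weight = 26.15/32.72 = 0.7992; cost = 12.3%.
Mortgage bonds: weight = 6.57/32.72 = 0.2008; after-tax cost = 3.68% × (1 − 36%) = 2.3552%.
WACC = 0.7992 × 12.3000% + 0.2008 × 2.3552% = 10.3031%.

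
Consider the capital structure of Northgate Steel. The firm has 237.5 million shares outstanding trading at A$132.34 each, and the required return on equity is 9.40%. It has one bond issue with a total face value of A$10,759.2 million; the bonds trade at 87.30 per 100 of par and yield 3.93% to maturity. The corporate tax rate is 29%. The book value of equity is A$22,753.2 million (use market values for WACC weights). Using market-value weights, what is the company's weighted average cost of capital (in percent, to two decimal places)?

7.88%

Market value of equity E = 132.34 × 237.5m = 31430.75m. Market value of debt D = 10759.2m × 87.3/100 = 9392.7816m.
Total capital V = 31430.75 + 9392.7816 = 40823.5316.
Equity: weight = 31430.75/40823.5316 = 0.7699; cost = 9.4%.
Bonds outstanding: weight = 9392.7816/40823.5316 = 0.2301; after-tax cost = 3.93% × (1 − 29%) = 2.7903%.
WACC = 0.7699 × 9.4000% + 0.2301 × 2.7903% = 7.8792%.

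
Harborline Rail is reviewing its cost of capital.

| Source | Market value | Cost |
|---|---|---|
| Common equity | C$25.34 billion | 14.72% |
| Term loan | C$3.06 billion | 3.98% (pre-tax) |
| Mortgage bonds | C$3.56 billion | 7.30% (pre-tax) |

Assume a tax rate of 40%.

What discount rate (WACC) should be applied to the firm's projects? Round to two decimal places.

12.39%

Total capital V = 25.34 + 3.06 + 3.56 = 31.96.
Equity: weight = 25.34/31.96 = 0.7929; cost = 14.72%.
Term loan: weight = 3.06/31.96 = 0.0957; after-tax cost = 3.98% × (1 − 40%) = 2.3880%.
Mortgage bonds: weight = 3.56/31.96 = 0.1114; after-tax cost = 7.3% × (1 − 40%) = 4.3800%.
WACC = 0.7929 × 14.7200% + 0.0957 × 2.3880% + 0.1114 × 4.3800% = 12.3875%.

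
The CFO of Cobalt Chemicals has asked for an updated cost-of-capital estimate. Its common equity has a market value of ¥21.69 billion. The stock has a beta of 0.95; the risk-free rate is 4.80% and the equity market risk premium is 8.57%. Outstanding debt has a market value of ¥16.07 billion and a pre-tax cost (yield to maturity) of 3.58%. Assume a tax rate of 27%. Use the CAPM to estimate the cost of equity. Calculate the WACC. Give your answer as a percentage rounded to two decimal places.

8.55%

Cost of equity via CAPM: Re = 4.8% + 0.95 × 8.57% = 12.9415%.
Total capital V = 21.69 + 16.07 = 37.76.
Equity: weight = 21.69/37.76 = 0.5744; cost = 12.9415%.
Debt: weight = 16.07/37.76 = 0.4256; after-tax cost = 3.58% × (1 − 27%) = 2.6134%.
WACC = 0.5744 × 12.9415% + 0.4256 × 2.6134% = 8.5460%.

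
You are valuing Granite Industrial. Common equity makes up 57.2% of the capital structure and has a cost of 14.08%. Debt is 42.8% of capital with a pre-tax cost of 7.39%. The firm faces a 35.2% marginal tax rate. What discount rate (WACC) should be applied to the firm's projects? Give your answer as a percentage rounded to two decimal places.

10.10%

After-tax cost of debt = 7.39% × (1 − 35.2%) = 4.7887%.
WACC = 0.572 × 14.0800% + 0.428 × 4.7887% = 10.1033%.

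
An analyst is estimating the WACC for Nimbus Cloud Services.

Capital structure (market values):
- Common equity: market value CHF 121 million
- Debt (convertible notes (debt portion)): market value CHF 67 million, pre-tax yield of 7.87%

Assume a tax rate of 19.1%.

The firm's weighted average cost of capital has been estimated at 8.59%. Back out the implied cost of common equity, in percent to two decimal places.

Total capital V = 121 + 67 = 188.
Equity weight = 121/188 = 0.6436.
Convertible notes (debt portion) weight = 67/188 = 0.3564.
Debt contribution = 0.3564 × 7.87% × (1 − 19.1%) = 2.2690%.
Required equity contribution = 8.59% − 2.2690% = 6.3210%.
Re = 6.3210% / 0.6436 = 9.8210%.

9.82%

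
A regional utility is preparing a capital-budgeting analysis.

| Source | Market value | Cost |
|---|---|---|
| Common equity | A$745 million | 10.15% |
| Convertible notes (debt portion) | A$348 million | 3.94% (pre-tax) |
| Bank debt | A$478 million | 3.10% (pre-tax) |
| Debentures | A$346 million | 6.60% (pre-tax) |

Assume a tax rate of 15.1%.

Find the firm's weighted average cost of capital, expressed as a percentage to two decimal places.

6.22%

Total capital V = 745 + 348 + 478 + 346 = 1917.
Equity: weight = 745/1917 = 0.3886; cost = 10.15%.
Convertible notes (debt portion): weight = 348/1917 = 0.1815; after-tax cost = 3.94% × (1 − 15.1%) = 3.3451%.
Bank debt: weight = 478/1917 = 0.2493; after-tax cost = 3.1% × (1 − 15.1%) = 2.6319%.
Debentures: weight = 346/1917 = 0.1805; after-tax cost = 6.6% × (1 − 15.1%) = 5.6034%.
WACC = 0.3886 × 10.1500% + 0.1815 × 3.3451% + 0.2493 × 2.6319% + 0.1805 × 5.6034% = 6.2194%.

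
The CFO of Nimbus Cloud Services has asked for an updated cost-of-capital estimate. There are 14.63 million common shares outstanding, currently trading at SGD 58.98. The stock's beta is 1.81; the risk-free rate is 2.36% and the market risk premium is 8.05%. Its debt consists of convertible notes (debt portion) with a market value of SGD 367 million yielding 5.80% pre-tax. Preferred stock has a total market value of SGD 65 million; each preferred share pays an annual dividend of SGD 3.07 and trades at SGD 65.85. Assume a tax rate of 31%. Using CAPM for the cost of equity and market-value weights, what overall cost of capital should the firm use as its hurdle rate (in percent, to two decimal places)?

12.65%

Cost of equity via CAPM: Re = 2.36% + 1.81 × 8.05% = 16.9305%.
Cost of preferred: Rp = 3.07 / 65.85 = 4.6621%.
Market value of equity E = 58.98 × 14.63m = 862.8774m.
Total capital V = 862.8774 + 65 + 367 = 1294.8774.
Equity: weight = 862.8774/1294.8774 = 0.6664; cost = 16.9305%.
Preferred: weight = 65/1294.8774 = 0.0502; cost = 4.6621%.
Convertible notes (debt portion): weight = 367/1294.8774 = 0.2834; after-tax cost = 5.8% × (1 − 31%) = 4.0020%.
WACC = 0.6664 × 16.9305% + 0.0502 × 4.6621% + 0.2834 × 4.0020% = 12.6504%.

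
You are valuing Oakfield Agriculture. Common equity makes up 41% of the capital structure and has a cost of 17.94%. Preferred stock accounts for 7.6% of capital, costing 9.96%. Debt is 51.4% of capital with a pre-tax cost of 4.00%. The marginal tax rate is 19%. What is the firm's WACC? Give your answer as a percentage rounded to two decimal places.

9.78%

After-tax cost of debt = 4% × (1 − 19%) = 3.2400%.
WACC = 0.410 × 17.9400% + 0.076 × 9.9600% + 0.514 × 3.2400% = 9.7777%.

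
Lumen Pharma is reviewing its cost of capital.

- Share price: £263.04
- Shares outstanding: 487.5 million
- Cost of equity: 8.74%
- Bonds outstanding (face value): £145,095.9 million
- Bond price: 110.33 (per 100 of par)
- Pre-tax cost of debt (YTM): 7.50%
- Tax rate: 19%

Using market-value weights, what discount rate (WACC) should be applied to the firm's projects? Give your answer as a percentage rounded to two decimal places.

Market value of equity E = 263.04 × 487.5m = 128232m. Market value of debt D = 145095.9m × 110.33/100 = 160084.30647m.
Total capital V = 128232 + 160084.30647 = 288316.30647.
Equity: weight = 128232/288316.30647 = 0.4448; cost = 8.74%.
Bonds outstanding: weight = 160084.30647/288316.30647 = 0.5552; after-tax cost = 7.5% × (1 − 19%) = 6.0750%.
WACC = 0.4448 × 8.7400% + 0.5552 × 6.0750% = 7.2603%.

7.26%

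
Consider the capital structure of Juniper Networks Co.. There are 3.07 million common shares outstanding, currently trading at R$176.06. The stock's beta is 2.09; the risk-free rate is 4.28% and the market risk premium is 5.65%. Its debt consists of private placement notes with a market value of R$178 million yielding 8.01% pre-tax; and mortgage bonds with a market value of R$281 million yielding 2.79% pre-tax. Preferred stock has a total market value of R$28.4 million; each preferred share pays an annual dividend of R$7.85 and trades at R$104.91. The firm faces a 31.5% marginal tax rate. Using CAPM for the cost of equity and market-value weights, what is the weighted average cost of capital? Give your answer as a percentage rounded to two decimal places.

Cost of equity via CAPM: Re = 4.28% + 2.09 × 5.65% = 16.0885%.
Cost of preferred: Rp = 7.85 / 104.91 = 7.4826%.
Market value of equity E = 176.06 × 3.07m = 540.5042m.
Total capital V = 540.5042 + 28.4 + 178 + 281 = 1027.9042.
Equity: weight = 540.5042/1027.9042 = 0.5258; cost = 16.0885%.
Preferred: weight = 28.4/1027.9042 = 0.0276; cost = 7.4826%.
Private placement notes: weight = 178/1027.9042 = 0.1732; after-tax cost = 8.01% × (1 − 31.5%) = 5.4869%.
Mortgage bonds: weight = 281/1027.9042 = 0.2734; after-tax cost = 2.79% × (1 − 31.5%) = 1.9112%.
WACC = 0.5258 × 16.0885% + 0.0276 × 7.4826% + 0.1732 × 5.4869% + 0.2734 × 1.9112% = 10.1392%.

10.14%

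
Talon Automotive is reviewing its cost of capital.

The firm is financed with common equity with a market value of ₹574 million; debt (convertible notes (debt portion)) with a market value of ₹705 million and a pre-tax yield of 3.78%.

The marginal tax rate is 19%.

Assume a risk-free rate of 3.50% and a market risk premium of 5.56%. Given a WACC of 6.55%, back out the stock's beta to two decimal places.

Total capital V = 574 + 705 = 1279.
Equity weight = 574/1279 = 0.4488.
Convertible notes (debt portion) weight = 705/1279 = 0.5512.
Debt contribution = 0.5512 × 3.78% × (1 − 19%) = 1.6877%.
Required equity contribution = 6.55% − 1.6877% = 4.8623%  ⇒  Re = 10.8343%.
CAPM: 10.8343% = 3.5% + β × 5.56%  ⇒  β = 1.3191.

1.32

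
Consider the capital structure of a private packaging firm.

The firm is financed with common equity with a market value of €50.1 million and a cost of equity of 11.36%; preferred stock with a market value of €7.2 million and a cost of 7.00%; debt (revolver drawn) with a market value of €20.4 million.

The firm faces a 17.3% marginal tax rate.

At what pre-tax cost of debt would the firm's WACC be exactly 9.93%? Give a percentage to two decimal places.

9.01%

Total capital V = 50.1 + 7.2 + 20.4 = 77.7.
Equity weight = 50.1/77.7 = 0.6448.
Preferred weight = 7.2/77.7 = 0.0927.
Revolver drawn weight = 20.4/77.7 = 0.2625.
Equity contribution = 0.6448 × 11.36% = 7.3248%.
Preferred contribution = 0.0927 × 7% = 0.6486%.
Remaining for debt = 9.93% − 7.9734% = 1.9566%.
Rd × (1 − 17.3%) × 0.2625 = 1.9566%  ⇒  Rd = 9.0111%.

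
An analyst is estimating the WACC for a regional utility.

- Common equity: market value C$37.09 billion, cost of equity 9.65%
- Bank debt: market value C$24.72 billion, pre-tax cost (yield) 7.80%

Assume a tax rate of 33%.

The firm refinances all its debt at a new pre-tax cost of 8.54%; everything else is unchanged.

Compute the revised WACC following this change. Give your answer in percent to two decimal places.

After the change:
Total capital V = 37.09 + 24.72 = 61.81.
Equity: weight = 37.09/61.81 = 0.6001; cost = 9.65%.
Bank debt: weight = 24.72/61.81 = 0.3999; after-tax cost = 8.54% × (1 − 33%) = 5.7218%.
WACC = 0.6001 × 9.6500% + 0.3999 × 5.7218% = 8.0790%.

8.08%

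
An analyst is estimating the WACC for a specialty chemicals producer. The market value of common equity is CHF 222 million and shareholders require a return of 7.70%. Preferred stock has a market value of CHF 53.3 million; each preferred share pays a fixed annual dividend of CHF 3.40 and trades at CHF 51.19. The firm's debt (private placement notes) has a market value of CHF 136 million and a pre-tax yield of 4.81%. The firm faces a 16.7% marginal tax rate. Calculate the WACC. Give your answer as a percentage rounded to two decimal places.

6.34%

Cost of preferred: Rp = 3.4 / 51.19 = 6.6419%.
Total capital V = 222 + 53.3 + 136 = 411.3.
Equity: weight = 222/411.3 = 0.5398; cost = 7.7%.
Preferred: weight = 53.3/411.3 = 0.1296; cost = 6.6419%.
Private placement notes: weight = 136/411.3 = 0.3307; after-tax cost = 4.81% × (1 − 16.7%) = 4.0067%.
WACC = 0.5398 × 7.7000% + 0.1296 × 6.6419% + 0.3307 × 4.0067% = 6.3417%.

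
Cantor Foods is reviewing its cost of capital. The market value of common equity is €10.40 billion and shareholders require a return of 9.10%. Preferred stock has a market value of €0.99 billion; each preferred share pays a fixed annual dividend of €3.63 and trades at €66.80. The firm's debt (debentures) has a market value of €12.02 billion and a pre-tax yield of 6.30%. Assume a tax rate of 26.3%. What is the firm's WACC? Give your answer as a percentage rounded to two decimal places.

6.66%

Cost of preferred: Rp = 3.63 / 66.8 = 5.4341%.
Total capital V = 10.4 + 0.99 + 12.02 = 23.41.
Equity: weight = 10.4/23.41 = 0.4443; cost = 9.1%.
Preferred: weight = 0.99/23.41 = 0.0423; cost = 5.4341%.
Debentures: weight = 12.02/23.41 = 0.5135; after-tax cost = 6.3% × (1 − 26.3%) = 4.6431%.
WACC = 0.4443 × 9.1000% + 0.0423 × 5.4341% + 0.5135 × 4.6431% = 6.6565%.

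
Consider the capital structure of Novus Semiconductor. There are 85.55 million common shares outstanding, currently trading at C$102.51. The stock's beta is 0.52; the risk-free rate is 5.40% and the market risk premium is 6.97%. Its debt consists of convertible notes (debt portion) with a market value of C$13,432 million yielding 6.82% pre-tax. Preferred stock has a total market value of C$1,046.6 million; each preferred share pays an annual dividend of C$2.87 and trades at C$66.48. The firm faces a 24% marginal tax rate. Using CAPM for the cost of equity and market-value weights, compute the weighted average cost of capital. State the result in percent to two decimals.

6.59%

Cost of equity via CAPM: Re = 5.4% + 0.52 × 6.97% = 9.0244%.
Cost of preferred: Rp = 2.87 / 66.48 = 4.3171%.
Market value of equity E = 102.51 × 85.55m = 8769.7305m.
Total capital V = 8769.7305 + 1046.6 + 13432 = 23248.3305.
Equity: weight = 8769.7305/23248.3305 = 0.3772; cost = 9.0244%.
Preferred: weight = 1046.6/23248.3305 = 0.0450; cost = 4.3171%.
Convertible notes (debt portion): weight = 13432/23248.3305 = 0.5778; after-tax cost = 6.82% × (1 − 24%) = 5.1832%.
WACC = 0.3772 × 9.0244% + 0.0450 × 4.3171% + 0.5778 × 5.1832% = 6.5932%.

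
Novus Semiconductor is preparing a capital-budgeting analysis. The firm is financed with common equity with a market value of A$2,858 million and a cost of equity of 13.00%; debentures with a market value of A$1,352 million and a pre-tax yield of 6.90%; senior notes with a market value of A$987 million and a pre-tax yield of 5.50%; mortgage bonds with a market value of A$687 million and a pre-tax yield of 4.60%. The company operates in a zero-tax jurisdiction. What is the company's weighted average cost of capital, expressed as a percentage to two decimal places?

Total capital V = 2858 + 1352 + 987 + 687 = 5884.
Equity: weight = 2858/5884 = 0.4857; cost = 13%.
Debentures: weight = 1352/5884 = 0.2298; after-tax cost = 6.9% × (1 − 0%) = 6.9000%.
Senior notes: weight = 987/5884 = 0.1677; after-tax cost = 5.5% × (1 − 0%) = 5.5000%.
Mortgage bonds: weight = 687/5884 = 0.1168; after-tax cost = 4.6% × (1 − 0%) = 4.6000%.
WACC = 0.4857 × 13.0000% + 0.2298 × 6.9000% + 0.1677 × 5.5000% + 0.1168 × 4.6000% = 9.3595%.

9.36%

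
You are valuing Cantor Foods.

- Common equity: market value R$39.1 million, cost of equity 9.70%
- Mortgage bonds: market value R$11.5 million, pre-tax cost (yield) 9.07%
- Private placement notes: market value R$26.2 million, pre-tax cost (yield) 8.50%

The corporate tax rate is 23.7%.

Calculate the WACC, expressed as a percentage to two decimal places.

Total capital V = 39.1 + 11.5 + 26.2 = 76.8.
Equity: weight = 39.1/76.8 = 0.5091; cost = 9.7%.
Mortgage bonds: weight = 11.5/76.8 = 0.1497; after-tax cost = 9.07% × (1 − 23.7%) = 6.9204%.
Private placement notes: weight = 26.2/76.8 = 0.3411; after-tax cost = 8.5% × (1 − 23.7%) = 6.4855%.
WACC = 0.5091 × 9.7000% + 0.1497 × 6.9204% + 0.3411 × 6.4855% = 8.1872%.

8.19%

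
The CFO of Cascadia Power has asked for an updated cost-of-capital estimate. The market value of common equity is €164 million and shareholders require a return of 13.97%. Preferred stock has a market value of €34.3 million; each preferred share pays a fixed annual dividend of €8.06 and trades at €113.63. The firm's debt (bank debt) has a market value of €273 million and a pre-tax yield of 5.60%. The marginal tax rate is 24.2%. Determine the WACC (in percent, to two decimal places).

Cost of preferred: Rp = 8.06 / 113.63 = 7.0932%.
Total capital V = 164 + 34.3 + 273 = 471.3.
Equity: weight = 164/471.3 = 0.3480; cost = 13.97%.
Preferred: weight = 34.3/471.3 = 0.0728; cost = 7.0932%.
Bank debt: weight = 273/471.3 = 0.5792; after-tax cost = 5.6% × (1 − 24.2%) = 4.2448%.
WACC = 0.3480 × 13.9700% + 0.0728 × 7.0932% + 0.5792 × 4.2448% = 7.8362%.

7.84%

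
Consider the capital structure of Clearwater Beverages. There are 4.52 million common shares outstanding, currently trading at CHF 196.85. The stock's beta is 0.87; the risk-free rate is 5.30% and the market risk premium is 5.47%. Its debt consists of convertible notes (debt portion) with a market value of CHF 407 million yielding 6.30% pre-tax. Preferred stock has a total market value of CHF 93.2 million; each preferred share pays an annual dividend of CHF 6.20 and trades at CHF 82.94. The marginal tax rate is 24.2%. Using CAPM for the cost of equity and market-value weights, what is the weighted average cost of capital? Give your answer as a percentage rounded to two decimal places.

8.34%

Cost of equity via CAPM: Re = 5.3% + 0.87 × 5.47% = 10.0589%.
Cost of preferred: Rp = 6.2 / 82.94 = 7.4753%.
Market value of equity E = 196.85 × 4.52m = 889.762m.
Total capital V = 889.762 + 93.2 + 407 = 1389.962.
Equity: weight = 889.762/1389.962 = 0.6401; cost = 10.0589%.
Preferred: weight = 93.2/1389.962 = 0.0671; cost = 7.4753%.
Convertible notes (debt portion): weight = 407/1389.962 = 0.2928; after-tax cost = 6.3% × (1 − 24.2%) = 4.7754%.
WACC = 0.6401 × 10.0589% + 0.0671 × 7.4753% + 0.2928 × 4.7754% = 8.3386%.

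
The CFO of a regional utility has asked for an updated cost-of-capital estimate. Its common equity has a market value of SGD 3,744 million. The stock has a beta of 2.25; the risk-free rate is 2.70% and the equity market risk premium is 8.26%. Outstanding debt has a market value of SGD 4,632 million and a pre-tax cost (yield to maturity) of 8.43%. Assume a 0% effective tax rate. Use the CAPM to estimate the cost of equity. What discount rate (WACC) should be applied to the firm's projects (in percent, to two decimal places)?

Cost of equity via CAPM: Re = 2.7% + 2.25 × 8.26% = 21.2850%.
Total capital V = 3744 + 4632 = 8376.
Equity: weight = 3744/8376 = 0.4470; cost = 21.285%.
Debt: weight = 4632/8376 = 0.5530; after-tax cost = 8.43% × (1 − 0%) = 8.4300%.
WACC = 0.4470 × 21.2850% + 0.5530 × 8.4300% = 14.1761%.

14.18%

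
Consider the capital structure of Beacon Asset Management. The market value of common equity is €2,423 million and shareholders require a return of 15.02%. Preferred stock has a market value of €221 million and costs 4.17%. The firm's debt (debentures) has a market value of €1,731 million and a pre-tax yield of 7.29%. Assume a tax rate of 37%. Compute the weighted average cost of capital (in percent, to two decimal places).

10.35%

Total capital V = 2423 + 221 + 1731 = 4375.
Equity: weight = 2423/4375 = 0.5538; cost = 15.02%.
Preferred: weight = 221/4375 = 0.0505; cost = 4.17%.
Debentures: weight = 1731/4375 = 0.3957; after-tax cost = 7.29% × (1 − 37%) = 4.5927%.
WACC = 0.5538 × 15.0200% + 0.0505 × 4.1700% + 0.3957 × 4.5927% = 10.3463%.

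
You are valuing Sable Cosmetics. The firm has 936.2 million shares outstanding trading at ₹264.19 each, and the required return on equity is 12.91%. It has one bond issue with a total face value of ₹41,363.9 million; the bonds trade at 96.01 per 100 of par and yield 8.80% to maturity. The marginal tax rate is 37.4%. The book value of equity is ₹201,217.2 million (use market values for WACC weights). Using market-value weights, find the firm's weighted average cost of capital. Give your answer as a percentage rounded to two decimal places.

11.89%

Market value of equity E = 264.19 × 936.2m = 247334.678m. Market value of debt D = 41363.9m × 96.01/100 = 39713.48039m.
Total capital V = 247334.678 + 39713.48039 = 287048.15839.
Equity: weight = 247334.678/287048.15839 = 0.8616; cost = 12.91%.
Bonds outstanding: weight = 39713.48039/287048.15839 = 0.1384; after-tax cost = 8.8% × (1 − 37.4%) = 5.5088%.
WACC = 0.8616 × 12.9100% + 0.1384 × 5.5088% = 11.8860%.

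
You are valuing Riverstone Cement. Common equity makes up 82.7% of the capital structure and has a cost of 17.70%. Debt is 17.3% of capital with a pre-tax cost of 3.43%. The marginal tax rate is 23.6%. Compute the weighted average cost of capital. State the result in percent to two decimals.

15.09%

After-tax cost of debt = 3.43% × (1 − 23.6%) = 2.6205%.
WACC = 0.827 × 17.7000% + 0.173 × 2.6205% = 15.0912%.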